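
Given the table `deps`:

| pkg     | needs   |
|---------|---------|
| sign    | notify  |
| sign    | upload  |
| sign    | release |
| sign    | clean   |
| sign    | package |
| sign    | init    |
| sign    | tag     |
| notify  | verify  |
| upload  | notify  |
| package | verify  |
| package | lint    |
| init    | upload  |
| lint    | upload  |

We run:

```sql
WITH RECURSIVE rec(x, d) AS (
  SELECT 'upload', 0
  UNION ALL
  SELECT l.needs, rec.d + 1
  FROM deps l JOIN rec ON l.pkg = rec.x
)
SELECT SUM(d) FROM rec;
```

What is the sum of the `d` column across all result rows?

3

Base: (upload, d=0).
Iteration 1: edges from {upload} -> (notify, d=1).
Iteration 2: edges from {notify} -> (verify, d=2).
Iteration 3: no outgoing edges from {verify}; recursion stops.
SUM(d) = 0 + 1 + 2 = 3.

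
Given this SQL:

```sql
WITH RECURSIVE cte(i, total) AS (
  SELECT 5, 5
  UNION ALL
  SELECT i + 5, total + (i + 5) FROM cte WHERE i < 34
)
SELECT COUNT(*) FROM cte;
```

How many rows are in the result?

7

Base: i=5, total=5.
Iteration 1: 5 < 34 holds -> i = 5 + 5 = 10, total = 5 + 10 = 15.
Iteration 2: 10 < 34 holds -> i = 10 + 5 = 15, total = 15 + 15 = 30.
Iteration 3: 15 < 34 holds -> i = 15 + 5 = 20, total = 30 + 20 = 50.
Iteration 4: 20 < 34 holds -> i = 20 + 5 = 25, total = 50 + 25 = 75.
Iteration 5: 25 < 34 holds -> i = 25 + 5 = 30, total = 75 + 30 = 105.
Iteration 6: 30 < 34 holds -> i = 30 + 5 = 35, total = 105 + 35 = 140.
Iteration 7: 35 < 34 fails; recursion stops.
Total rows emitted: 7.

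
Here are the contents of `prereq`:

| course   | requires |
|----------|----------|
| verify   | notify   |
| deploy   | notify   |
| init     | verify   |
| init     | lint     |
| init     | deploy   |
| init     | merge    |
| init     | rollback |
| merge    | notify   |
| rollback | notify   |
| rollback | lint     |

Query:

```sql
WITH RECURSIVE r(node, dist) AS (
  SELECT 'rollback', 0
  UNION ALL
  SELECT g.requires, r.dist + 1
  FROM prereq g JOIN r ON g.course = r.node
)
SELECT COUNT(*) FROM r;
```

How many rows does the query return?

Base: (rollback, dist=0).
Iteration 1: edges from {rollback} -> (lint, dist=1), (notify, dist=1).
Iteration 2: no outgoing edges from {lint,notify}; recursion stops.
Total rows emitted: 3.

3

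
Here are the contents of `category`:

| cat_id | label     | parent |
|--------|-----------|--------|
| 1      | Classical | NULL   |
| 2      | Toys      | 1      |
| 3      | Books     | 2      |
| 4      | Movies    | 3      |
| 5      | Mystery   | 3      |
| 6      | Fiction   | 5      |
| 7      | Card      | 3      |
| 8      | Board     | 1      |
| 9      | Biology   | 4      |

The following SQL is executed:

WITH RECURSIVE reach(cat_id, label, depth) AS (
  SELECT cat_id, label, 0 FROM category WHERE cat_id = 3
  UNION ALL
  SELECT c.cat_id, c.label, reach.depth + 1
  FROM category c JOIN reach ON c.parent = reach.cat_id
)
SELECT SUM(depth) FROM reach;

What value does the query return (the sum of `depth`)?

7

Base: cat_id=3 (Books) at depth 0.
Iteration 1: rows with parent in {3} -> Movies (id 4, depth 1), Mystery (id 5, depth 1), Card (id 7, depth 1).
Iteration 2: rows with parent in {4,5,7} -> Fiction (id 6, depth 2), Biology (id 9, depth 2).
Iteration 3: no rows with parent in {6,9}; recursion stops.
SUM(depth) = 0 + 1 + 1 + 1 + 2 + 2 = 7.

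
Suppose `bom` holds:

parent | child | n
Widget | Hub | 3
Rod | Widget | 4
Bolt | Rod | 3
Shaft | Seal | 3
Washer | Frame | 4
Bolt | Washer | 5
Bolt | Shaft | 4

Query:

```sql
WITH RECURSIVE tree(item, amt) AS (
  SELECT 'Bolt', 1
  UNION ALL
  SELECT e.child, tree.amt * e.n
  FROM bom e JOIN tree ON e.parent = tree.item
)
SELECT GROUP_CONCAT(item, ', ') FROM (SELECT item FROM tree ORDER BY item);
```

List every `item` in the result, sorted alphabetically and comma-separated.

Bolt, Frame, Hub, Rod, Seal, Shaft, Washer, Widget

Base: (Bolt, amt=1).
Iteration 1: components of {Bolt} -> Rod = 1*3 = 3, Shaft = 1*4 = 4, Washer = 1*5 = 5.
Iteration 2: components of {Rod,Shaft,Washer} -> Frame = 5*4 = 20, Seal = 4*3 = 12, Widget = 3*4 = 12.
Iteration 3: components of {Frame,Seal,Widget} -> Hub = 12*3 = 36.
Iteration 4: no further components; recursion stops.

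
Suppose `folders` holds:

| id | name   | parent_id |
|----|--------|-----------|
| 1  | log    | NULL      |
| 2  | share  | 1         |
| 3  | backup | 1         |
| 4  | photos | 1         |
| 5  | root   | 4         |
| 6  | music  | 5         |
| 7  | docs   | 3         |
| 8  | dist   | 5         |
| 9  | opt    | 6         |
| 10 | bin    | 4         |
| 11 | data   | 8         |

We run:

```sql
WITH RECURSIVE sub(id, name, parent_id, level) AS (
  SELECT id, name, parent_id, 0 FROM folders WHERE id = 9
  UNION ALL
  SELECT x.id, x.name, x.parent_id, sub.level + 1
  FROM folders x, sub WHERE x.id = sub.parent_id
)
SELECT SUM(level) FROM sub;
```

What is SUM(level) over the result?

Base: id=9 (opt), parent_id=6, level 0.
Iteration 1: join on id=6 -> music (id 6, parent_id=5, level 1).
Iteration 2: join on id=5 -> root (id 5, parent_id=4, level 2).
Iteration 3: join on id=4 -> photos (id 4, parent_id=1, level 3).
Iteration 4: join on id=1 -> log (id 1, parent_id=NULL, level 4).
Iteration 5: parent_id is NULL; no match; recursion stops.
SUM(level) = 0 + 1 + 2 + 3 + 4 = 10.

10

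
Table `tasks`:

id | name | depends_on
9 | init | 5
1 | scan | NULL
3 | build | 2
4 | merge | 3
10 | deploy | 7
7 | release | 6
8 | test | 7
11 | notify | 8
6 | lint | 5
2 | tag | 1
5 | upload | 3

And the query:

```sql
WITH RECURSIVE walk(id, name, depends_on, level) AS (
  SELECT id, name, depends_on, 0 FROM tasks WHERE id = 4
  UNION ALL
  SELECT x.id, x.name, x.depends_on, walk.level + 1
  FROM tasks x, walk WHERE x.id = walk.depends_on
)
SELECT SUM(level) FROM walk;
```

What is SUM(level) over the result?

6

Base: id=4 (merge), depends_on=3, level 0.
Iteration 1: join on id=3 -> build (id 3, depends_on=2, level 1).
Iteration 2: join on id=2 -> tag (id 2, depends_on=1, level 2).
Iteration 3: join on id=1 -> scan (id 1, depends_on=NULL, level 3).
Iteration 4: depends_on is NULL; no match; recursion stops.
SUM(level) = 0 + 1 + 2 + 3 = 6.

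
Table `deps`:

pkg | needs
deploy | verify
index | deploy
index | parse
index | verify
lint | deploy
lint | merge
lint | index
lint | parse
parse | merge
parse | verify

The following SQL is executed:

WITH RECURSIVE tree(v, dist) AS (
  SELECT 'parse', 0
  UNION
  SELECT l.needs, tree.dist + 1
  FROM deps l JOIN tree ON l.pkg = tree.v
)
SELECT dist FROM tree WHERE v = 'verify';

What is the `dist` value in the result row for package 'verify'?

1

Base: (parse, dist=0).
Iteration 1: edges from {parse} -> (merge, dist=1), (verify, dist=1).
Iteration 2: no outgoing edges from {merge,verify}; recursion stops.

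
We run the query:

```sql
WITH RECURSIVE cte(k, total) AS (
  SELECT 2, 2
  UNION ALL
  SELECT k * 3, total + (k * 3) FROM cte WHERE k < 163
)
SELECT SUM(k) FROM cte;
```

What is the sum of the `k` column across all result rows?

Base: k=2, total=2.
Iteration 1: 2 < 163 holds -> k = 2 * 3 = 6, total = 2 + 6 = 8.
Iteration 2: 6 < 163 holds -> k = 6 * 3 = 18, total = 8 + 18 = 26.
Iteration 3: 18 < 163 holds -> k = 18 * 3 = 54, total = 26 + 54 = 80.
Iteration 4: 54 < 163 holds -> k = 54 * 3 = 162, total = 80 + 162 = 242.
Iteration 5: 162 < 163 holds -> k = 162 * 3 = 486, total = 242 + 486 = 728.
Iteration 6: 486 < 163 fails; recursion stops.
SUM(k) = 2 + 6 + 18 + 54 + 162 + 486 = 728.

728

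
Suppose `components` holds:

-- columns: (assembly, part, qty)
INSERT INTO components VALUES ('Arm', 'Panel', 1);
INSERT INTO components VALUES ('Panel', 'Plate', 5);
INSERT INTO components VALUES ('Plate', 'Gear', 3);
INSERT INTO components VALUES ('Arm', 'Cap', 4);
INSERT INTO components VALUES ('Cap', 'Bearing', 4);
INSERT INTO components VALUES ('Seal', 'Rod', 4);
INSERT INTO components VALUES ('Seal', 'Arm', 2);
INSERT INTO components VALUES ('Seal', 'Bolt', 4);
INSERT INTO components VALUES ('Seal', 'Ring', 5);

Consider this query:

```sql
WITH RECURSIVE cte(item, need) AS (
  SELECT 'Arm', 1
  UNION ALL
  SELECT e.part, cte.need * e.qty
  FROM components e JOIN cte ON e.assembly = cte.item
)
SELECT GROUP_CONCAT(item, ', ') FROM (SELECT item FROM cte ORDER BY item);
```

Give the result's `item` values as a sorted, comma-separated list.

Base: (Arm, need=1).
Iteration 1: components of {Arm} -> Cap = 1*4 = 4, Panel = 1*1 = 1.
Iteration 2: components of {Cap,Panel} -> Bearing = 4*4 = 16, Plate = 1*5 = 5.
Iteration 3: components of {Bearing,Plate} -> Gear = 5*3 = 15.
Iteration 4: no further components; recursion stops.

Arm, Bearing, Cap, Gear, Panel, Plate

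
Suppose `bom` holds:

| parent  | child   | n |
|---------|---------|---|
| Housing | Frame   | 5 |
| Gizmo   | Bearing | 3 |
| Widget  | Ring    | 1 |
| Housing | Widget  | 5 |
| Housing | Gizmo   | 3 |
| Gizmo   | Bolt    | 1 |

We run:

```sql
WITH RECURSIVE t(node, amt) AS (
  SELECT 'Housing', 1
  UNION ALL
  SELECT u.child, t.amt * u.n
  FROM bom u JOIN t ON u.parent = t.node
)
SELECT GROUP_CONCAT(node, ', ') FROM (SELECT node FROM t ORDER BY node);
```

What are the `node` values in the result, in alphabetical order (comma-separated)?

Base: (Housing, amt=1).
Iteration 1: components of {Housing} -> Frame = 1*5 = 5, Gizmo = 1*3 = 3, Widget = 1*5 = 5.
Iteration 2: components of {Frame,Gizmo,Widget} -> Bearing = 3*3 = 9, Bolt = 3*1 = 3, Ring = 5*1 = 5.
Iteration 3: no further components; recursion stops.

Bearing, Bolt, Frame, Gizmo, Housing, Ring, Widget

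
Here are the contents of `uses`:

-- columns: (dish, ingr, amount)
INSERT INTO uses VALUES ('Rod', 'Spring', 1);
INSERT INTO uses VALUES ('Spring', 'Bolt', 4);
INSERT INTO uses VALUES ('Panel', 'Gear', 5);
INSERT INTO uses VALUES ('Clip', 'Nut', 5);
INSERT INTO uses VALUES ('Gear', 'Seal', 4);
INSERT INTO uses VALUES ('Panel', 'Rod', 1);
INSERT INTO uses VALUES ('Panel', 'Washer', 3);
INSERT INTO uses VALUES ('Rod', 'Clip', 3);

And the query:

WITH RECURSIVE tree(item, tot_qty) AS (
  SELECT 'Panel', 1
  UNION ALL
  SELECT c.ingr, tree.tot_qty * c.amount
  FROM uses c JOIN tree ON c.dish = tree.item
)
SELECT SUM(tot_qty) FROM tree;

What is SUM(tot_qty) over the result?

53

Base: (Panel, tot_qty=1).
Iteration 1: components of {Panel} -> Gear = 1*5 = 5, Rod = 1*1 = 1, Washer = 1*3 = 3.
Iteration 2: components of {Gear,Rod,Washer} -> Clip = 1*3 = 3, Seal = 5*4 = 20, Spring = 1*1 = 1.
Iteration 3: components of {Clip,Seal,Spring} -> Bolt = 1*4 = 4, Nut = 3*5 = 15.
Iteration 4: no further components; recursion stops.
SUM(tot_qty) = 1 + 5 + 1 + 3 + 20 + 1 + 3 + 4 + 15 = 53.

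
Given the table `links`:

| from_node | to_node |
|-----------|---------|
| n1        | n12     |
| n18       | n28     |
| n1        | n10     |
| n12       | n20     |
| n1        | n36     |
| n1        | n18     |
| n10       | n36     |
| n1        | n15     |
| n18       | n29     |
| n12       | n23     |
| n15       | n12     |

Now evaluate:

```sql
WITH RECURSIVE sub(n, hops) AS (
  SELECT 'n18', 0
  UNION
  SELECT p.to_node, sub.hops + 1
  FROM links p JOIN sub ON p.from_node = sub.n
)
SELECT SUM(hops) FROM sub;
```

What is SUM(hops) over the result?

Base: (n18, hops=0).
Iteration 1: edges from {n18} -> (n28, hops=1), (n29, hops=1).
Iteration 2: no outgoing edges from {n28,n29}; recursion stops.
SUM(hops) = 0 + 1 + 1 = 2.

2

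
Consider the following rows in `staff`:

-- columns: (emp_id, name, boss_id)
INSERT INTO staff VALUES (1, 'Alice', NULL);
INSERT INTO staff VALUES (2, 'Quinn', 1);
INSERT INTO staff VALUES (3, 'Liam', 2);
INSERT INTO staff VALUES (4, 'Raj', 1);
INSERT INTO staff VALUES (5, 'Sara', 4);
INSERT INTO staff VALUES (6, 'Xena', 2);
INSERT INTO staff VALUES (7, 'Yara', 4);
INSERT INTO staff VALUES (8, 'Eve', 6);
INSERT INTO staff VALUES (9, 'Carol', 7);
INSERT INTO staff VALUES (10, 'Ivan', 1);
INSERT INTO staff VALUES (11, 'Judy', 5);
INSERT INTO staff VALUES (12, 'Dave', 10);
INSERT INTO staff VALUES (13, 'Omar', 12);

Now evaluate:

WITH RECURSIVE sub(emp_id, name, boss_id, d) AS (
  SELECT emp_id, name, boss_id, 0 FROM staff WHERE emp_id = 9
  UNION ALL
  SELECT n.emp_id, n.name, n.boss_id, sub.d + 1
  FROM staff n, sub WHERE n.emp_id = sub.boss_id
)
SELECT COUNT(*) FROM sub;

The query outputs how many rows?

4

Base: emp_id=9 (Carol), boss_id=7, d 0.
Iteration 1: join on emp_id=7 -> Yara (id 7, boss_id=4, d 1).
Iteration 2: join on emp_id=4 -> Raj (id 4, boss_id=1, d 2).
Iteration 3: join on emp_id=1 -> Alice (id 1, boss_id=NULL, d 3).
Iteration 4: boss_id is NULL; no match; recursion stops.
Total rows emitted: 4.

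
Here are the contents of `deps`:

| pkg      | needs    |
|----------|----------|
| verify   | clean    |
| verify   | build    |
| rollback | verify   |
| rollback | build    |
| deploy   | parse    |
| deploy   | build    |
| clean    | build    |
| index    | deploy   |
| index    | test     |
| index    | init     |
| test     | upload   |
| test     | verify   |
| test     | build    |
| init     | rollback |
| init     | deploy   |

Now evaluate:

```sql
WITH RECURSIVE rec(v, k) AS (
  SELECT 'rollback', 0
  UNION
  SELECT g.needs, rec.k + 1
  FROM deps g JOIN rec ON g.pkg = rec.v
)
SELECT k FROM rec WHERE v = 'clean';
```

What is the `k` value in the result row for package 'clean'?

Base: (rollback, k=0).
Iteration 1: edges from {rollback} -> (build, k=1), (verify, k=1).
Iteration 2: edges from {build,verify} -> (build, k=2), (clean, k=2).
Iteration 3: edges from {build,clean} -> (build, k=3).
Iteration 4: no outgoing edges from {build}; recursion stops.

2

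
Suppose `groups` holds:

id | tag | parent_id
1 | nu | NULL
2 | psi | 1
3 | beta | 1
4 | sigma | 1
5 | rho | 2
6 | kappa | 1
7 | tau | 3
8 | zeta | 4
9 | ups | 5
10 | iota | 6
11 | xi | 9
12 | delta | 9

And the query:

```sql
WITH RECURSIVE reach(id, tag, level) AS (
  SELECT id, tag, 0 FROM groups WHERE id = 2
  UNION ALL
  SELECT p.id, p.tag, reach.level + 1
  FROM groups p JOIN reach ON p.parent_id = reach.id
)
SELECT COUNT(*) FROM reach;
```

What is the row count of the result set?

5

Base: id=2 (psi) at level 0.
Iteration 1: rows with parent_id in {2} -> rho (id 5, level 1).
Iteration 2: rows with parent_id in {5} -> ups (id 9, level 2).
Iteration 3: rows with parent_id in {9} -> xi (id 11, level 3), delta (id 12, level 3).
Iteration 4: no rows with parent_id in {11,12}; recursion stops.
Total rows emitted: 5.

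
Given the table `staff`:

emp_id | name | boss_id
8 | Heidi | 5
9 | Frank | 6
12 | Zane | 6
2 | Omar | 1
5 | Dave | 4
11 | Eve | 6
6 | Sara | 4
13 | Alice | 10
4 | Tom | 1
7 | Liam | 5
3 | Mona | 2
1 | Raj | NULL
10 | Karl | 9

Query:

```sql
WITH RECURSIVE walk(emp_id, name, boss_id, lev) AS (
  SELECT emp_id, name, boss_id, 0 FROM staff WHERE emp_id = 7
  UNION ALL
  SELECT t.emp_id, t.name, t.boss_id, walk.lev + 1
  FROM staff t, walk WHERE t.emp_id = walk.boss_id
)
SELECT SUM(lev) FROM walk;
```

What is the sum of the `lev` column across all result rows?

Base: emp_id=7 (Liam), boss_id=5, lev 0.
Iteration 1: join on emp_id=5 -> Dave (id 5, boss_id=4, lev 1).
Iteration 2: join on emp_id=4 -> Tom (id 4, boss_id=1, lev 2).
Iteration 3: join on emp_id=1 -> Raj (id 1, boss_id=NULL, lev 3).
Iteration 4: boss_id is NULL; no match; recursion stops.
SUM(lev) = 0 + 1 + 2 + 3 = 6.

6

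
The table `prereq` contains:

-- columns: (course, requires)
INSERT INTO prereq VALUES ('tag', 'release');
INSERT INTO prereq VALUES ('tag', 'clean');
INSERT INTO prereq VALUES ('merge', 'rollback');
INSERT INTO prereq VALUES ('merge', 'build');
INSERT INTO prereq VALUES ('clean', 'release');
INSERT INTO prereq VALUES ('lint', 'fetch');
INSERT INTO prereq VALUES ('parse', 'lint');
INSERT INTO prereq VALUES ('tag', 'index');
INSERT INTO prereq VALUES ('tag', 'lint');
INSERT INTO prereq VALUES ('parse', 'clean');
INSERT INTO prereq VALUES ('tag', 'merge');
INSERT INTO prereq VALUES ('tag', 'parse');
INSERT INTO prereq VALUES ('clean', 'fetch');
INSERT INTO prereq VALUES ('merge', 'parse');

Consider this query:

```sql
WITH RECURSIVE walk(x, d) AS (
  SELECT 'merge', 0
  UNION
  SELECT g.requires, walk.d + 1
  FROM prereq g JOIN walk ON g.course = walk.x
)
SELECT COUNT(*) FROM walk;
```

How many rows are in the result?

8

Base: (merge, d=0).
Iteration 1: edges from {merge} -> (build, d=1), (parse, d=1), (rollback, d=1).
Iteration 2: edges from {build,parse,rollback} -> (clean, d=2), (lint, d=2).
Iteration 3: edges from {clean,lint} -> (fetch, d=3), (release, d=3). [UNION drops 1 duplicate row(s)]
Iteration 4: no outgoing edges from {fetch,release}; recursion stops.
Total rows emitted: 8.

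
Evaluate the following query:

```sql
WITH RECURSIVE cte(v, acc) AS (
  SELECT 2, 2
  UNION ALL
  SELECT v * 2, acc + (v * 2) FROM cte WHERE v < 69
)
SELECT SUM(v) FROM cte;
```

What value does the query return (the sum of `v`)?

Base: v=2, acc=2.
Iteration 1: 2 < 69 holds -> v = 2 * 2 = 4, acc = 2 + 4 = 6.
Iteration 2: 4 < 69 holds -> v = 4 * 2 = 8, acc = 6 + 8 = 14.
Iteration 3: 8 < 69 holds -> v = 8 * 2 = 16, acc = 14 + 16 = 30.
Iteration 4: 16 < 69 holds -> v = 16 * 2 = 32, acc = 30 + 32 = 62.
Iteration 5: 32 < 69 holds -> v = 32 * 2 = 64, acc = 62 + 64 = 126.
Iteration 6: 64 < 69 holds -> v = 64 * 2 = 128, acc = 126 + 128 = 254.
Iteration 7: 128 < 69 fails; recursion stops.
SUM(v) = 2 + 4 + 8 + 16 + 32 + 64 + 128 = 254.

254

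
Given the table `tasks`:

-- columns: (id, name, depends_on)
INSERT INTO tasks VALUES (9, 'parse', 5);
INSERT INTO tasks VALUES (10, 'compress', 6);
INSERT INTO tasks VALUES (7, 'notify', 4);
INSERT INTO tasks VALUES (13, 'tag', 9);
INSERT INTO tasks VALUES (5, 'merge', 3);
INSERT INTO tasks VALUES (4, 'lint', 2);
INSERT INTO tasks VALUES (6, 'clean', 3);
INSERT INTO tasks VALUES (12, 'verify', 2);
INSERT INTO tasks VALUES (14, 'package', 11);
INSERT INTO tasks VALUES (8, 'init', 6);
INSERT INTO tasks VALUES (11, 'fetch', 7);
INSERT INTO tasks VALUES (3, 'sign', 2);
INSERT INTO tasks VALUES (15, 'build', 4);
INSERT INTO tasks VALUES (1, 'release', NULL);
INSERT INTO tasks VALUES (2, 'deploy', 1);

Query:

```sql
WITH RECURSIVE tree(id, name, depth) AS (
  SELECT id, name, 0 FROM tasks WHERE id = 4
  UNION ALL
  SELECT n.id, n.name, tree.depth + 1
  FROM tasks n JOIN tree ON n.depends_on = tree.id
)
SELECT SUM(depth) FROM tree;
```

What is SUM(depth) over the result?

7

Base: id=4 (lint) at depth 0.
Iteration 1: rows with depends_on in {4} -> notify (id 7, depth 1), build (id 15, depth 1).
Iteration 2: rows with depends_on in {7,15} -> fetch (id 11, depth 2).
Iteration 3: rows with depends_on in {11} -> package (id 14, depth 3).
Iteration 4: no rows with depends_on in {14}; recursion stops.
SUM(depth) = 0 + 1 + 1 + 2 + 3 = 7.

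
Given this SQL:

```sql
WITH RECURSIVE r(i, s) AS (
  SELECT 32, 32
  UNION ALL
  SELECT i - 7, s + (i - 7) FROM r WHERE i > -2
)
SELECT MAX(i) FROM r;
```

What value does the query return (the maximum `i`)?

32

Base: i=32, s=32.
Iteration 1: 32 > -2 holds -> i = 32 - 7 = 25, s = 32 + 25 = 57.
Iteration 2: 25 > -2 holds -> i = 25 - 7 = 18, s = 57 + 18 = 75.
Iteration 3: 18 > -2 holds -> i = 18 - 7 = 11, s = 75 + 11 = 86.
Iteration 4: 11 > -2 holds -> i = 11 - 7 = 4, s = 86 + 4 = 90.
Iteration 5: 4 > -2 holds -> i = 4 - 7 = -3, s = 90 + -3 = 87.
Iteration 6: -3 > -2 fails; recursion stops.
i values: 32, 25, 18, 11, 4, -3; the maximum is 32.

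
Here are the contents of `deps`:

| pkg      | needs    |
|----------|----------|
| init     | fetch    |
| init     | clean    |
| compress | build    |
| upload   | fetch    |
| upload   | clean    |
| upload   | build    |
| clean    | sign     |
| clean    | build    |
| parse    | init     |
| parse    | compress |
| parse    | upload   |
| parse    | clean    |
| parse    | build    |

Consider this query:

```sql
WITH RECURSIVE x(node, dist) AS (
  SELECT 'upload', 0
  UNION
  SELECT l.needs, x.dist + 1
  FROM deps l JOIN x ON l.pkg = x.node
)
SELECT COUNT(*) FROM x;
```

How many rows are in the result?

6

Base: (upload, dist=0).
Iteration 1: edges from {upload} -> (build, dist=1), (clean, dist=1), (fetch, dist=1).
Iteration 2: edges from {build,clean,fetch} -> (build, dist=2), (sign, dist=2).
Iteration 3: no outgoing edges from {build,sign}; recursion stops.
Total rows emitted: 6.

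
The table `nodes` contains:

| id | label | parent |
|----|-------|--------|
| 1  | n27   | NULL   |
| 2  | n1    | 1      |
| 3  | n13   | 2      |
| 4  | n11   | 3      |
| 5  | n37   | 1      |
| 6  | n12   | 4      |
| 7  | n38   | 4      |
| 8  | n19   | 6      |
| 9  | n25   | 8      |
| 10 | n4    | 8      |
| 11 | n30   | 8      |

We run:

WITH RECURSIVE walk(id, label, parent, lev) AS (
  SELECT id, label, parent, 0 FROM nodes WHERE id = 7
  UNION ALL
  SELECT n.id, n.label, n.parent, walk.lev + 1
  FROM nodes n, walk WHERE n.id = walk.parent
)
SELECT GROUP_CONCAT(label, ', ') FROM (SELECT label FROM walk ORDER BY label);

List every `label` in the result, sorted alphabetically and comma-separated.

n1, n11, n13, n27, n38

Base: id=7 (n38), parent=4, lev 0.
Iteration 1: join on id=4 -> n11 (id 4, parent=3, lev 1).
Iteration 2: join on id=3 -> n13 (id 3, parent=2, lev 2).
Iteration 3: join on id=2 -> n1 (id 2, parent=1, lev 3).
Iteration 4: join on id=1 -> n27 (id 1, parent=NULL, lev 4).
Iteration 5: parent is NULL; no match; recursion stops.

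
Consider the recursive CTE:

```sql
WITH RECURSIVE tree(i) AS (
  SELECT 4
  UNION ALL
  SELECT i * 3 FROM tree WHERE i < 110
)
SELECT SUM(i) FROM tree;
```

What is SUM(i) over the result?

Base: i=4.
Iteration 1: 4 < 110 holds -> i = 4 * 3 = 12.
Iteration 2: 12 < 110 holds -> i = 12 * 3 = 36.
Iteration 3: 36 < 110 holds -> i = 36 * 3 = 108.
Iteration 4: 108 < 110 holds -> i = 108 * 3 = 324.
Iteration 5: 324 < 110 fails; recursion stops.
SUM(i) = 4 + 12 + 36 + 108 + 324 = 484.

484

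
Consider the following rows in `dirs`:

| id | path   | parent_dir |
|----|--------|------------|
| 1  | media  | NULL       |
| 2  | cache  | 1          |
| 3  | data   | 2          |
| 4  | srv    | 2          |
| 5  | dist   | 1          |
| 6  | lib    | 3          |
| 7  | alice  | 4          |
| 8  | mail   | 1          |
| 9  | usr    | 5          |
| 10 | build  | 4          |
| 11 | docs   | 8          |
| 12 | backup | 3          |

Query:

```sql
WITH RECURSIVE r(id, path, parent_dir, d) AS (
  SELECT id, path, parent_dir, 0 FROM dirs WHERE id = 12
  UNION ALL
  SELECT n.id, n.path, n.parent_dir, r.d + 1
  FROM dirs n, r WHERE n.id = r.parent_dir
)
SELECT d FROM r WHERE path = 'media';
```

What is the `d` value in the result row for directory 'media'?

3

Base: id=12 (backup), parent_dir=3, d 0.
Iteration 1: join on id=3 -> data (id 3, parent_dir=2, d 1).
Iteration 2: join on id=2 -> cache (id 2, parent_dir=1, d 2).
Iteration 3: join on id=1 -> media (id 1, parent_dir=NULL, d 3).
Iteration 4: parent_dir is NULL; no match; recursion stops.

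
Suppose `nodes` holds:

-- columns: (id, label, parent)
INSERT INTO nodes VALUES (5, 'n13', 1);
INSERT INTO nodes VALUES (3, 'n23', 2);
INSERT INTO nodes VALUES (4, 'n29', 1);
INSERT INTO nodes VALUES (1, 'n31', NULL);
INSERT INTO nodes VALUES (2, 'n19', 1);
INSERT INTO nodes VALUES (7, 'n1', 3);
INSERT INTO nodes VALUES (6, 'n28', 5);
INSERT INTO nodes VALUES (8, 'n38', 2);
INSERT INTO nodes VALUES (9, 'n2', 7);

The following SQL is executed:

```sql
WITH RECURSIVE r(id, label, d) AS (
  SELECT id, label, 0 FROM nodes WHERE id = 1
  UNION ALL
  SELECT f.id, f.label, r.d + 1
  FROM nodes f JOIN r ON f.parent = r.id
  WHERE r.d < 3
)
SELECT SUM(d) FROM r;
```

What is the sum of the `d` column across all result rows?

12

Base: id=1 (n31) at d 0.
Iteration 1: rows with parent in {1} -> n19 (id 2, d 1), n29 (id 4, d 1), n13 (id 5, d 1).
Iteration 2: rows with parent in {2,4,5} -> n23 (id 3, d 2), n28 (id 6, d 2), n38 (id 8, d 2).
Iteration 3: rows with parent in {3,6,8} -> n1 (id 7, d 3).
Iteration 4: d < 3 fails for all current rows; recursion stops.
SUM(d) = 0 + 1 + 1 + 1 + 2 + 2 + 2 + 3 = 12.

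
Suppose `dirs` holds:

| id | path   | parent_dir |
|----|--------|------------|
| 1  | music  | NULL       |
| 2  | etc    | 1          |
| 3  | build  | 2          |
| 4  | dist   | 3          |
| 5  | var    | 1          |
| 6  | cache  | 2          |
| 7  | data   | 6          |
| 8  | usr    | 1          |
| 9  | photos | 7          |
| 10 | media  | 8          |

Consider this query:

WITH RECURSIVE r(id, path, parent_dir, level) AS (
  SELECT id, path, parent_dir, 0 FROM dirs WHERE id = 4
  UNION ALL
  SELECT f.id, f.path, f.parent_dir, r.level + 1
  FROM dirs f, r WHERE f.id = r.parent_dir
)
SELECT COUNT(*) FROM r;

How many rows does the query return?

Base: id=4 (dist), parent_dir=3, level 0.
Iteration 1: join on id=3 -> build (id 3, parent_dir=2, level 1).
Iteration 2: join on id=2 -> etc (id 2, parent_dir=1, level 2).
Iteration 3: join on id=1 -> music (id 1, parent_dir=NULL, level 3).
Iteration 4: parent_dir is NULL; no match; recursion stops.
Total rows emitted: 4.

4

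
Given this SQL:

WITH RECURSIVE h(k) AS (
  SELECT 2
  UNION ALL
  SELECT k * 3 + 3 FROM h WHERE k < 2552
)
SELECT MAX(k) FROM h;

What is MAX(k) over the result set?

7653

Base: k=2.
Iteration 1: 2 < 2552 holds -> k = 2 * 3 + 3 = 9.
Iteration 2: 9 < 2552 holds -> k = 9 * 3 + 3 = 30.
Iteration 3: 30 < 2552 holds -> k = 30 * 3 + 3 = 93.
Iteration 4: 93 < 2552 holds -> k = 93 * 3 + 3 = 282.
Iteration 5: 282 < 2552 holds -> k = 282 * 3 + 3 = 849.
Iteration 6: 849 < 2552 holds -> k = 849 * 3 + 3 = 2550.
Iteration 7: 2550 < 2552 holds -> k = 2550 * 3 + 3 = 7653.
Iteration 8: 7653 < 2552 fails; recursion stops.
k values: 2, 9, 30, 93, 282, 849, 2550, 7653; the maximum is 7653.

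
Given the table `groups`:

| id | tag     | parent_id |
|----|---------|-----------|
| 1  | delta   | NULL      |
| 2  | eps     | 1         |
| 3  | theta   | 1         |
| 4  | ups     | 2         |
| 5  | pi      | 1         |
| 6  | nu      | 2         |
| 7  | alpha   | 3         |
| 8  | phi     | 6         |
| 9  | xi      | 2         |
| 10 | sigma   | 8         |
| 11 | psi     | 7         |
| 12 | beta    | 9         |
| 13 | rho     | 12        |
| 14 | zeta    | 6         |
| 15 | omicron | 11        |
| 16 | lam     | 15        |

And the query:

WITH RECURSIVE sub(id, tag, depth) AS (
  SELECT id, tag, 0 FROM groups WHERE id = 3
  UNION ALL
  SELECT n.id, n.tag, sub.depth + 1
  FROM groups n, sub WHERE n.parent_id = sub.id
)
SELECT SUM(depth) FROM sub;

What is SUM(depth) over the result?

Base: id=3 (theta) at depth 0.
Iteration 1: rows with parent_id in {3} -> alpha (id 7, depth 1).
Iteration 2: rows with parent_id in {7} -> psi (id 11, depth 2).
Iteration 3: rows with parent_id in {11} -> omicron (id 15, depth 3).
Iteration 4: rows with parent_id in {15} -> lam (id 16, depth 4).
Iteration 5: no rows with parent_id in {16}; recursion stops.
SUM(depth) = 0 + 1 + 2 + 3 + 4 = 10.

10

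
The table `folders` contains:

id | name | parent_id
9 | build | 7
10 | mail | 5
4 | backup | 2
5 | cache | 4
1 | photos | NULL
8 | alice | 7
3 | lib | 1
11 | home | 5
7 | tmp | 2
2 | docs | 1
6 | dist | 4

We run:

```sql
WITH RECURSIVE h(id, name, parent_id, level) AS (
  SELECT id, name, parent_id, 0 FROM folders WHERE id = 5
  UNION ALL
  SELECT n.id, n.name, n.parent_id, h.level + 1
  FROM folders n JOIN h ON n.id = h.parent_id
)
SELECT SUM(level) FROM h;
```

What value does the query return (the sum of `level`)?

Base: id=5 (cache), parent_id=4, level 0.
Iteration 1: join on id=4 -> backup (id 4, parent_id=2, level 1).
Iteration 2: join on id=2 -> docs (id 2, parent_id=1, level 2).
Iteration 3: join on id=1 -> photos (id 1, parent_id=NULL, level 3).
Iteration 4: parent_id is NULL; no match; recursion stops.
SUM(level) = 0 + 1 + 2 + 3 = 6.

6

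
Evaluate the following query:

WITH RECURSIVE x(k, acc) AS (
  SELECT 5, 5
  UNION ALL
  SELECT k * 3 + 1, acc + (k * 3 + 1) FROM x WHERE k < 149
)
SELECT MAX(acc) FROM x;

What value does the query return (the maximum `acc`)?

Base: k=5, acc=5.
Iteration 1: 5 < 149 holds -> k = 5 * 3 + 1 = 16, acc = 5 + 16 = 21.
Iteration 2: 16 < 149 holds -> k = 16 * 3 + 1 = 49, acc = 21 + 49 = 70.
Iteration 3: 49 < 149 holds -> k = 49 * 3 + 1 = 148, acc = 70 + 148 = 218.
Iteration 4: 148 < 149 holds -> k = 148 * 3 + 1 = 445, acc = 218 + 445 = 663.
Iteration 5: 445 < 149 fails; recursion stops.
acc values: 5, 21, 70, 218, 663; the maximum is 663.

663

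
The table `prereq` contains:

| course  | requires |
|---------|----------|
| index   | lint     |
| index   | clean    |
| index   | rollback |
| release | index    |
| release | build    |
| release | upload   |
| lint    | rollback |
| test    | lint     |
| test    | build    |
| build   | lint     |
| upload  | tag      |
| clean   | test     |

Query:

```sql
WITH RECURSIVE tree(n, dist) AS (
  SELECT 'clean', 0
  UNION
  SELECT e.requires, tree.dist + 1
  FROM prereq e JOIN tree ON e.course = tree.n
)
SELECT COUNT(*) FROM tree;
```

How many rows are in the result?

7

Base: (clean, dist=0).
Iteration 1: edges from {clean} -> (test, dist=1).
Iteration 2: edges from {test} -> (build, dist=2), (lint, dist=2).
Iteration 3: edges from {build,lint} -> (lint, dist=3), (rollback, dist=3).
Iteration 4: edges from {lint,rollback} -> (rollback, dist=4).
Iteration 5: no outgoing edges from {rollback}; recursion stops.
Total rows emitted: 7.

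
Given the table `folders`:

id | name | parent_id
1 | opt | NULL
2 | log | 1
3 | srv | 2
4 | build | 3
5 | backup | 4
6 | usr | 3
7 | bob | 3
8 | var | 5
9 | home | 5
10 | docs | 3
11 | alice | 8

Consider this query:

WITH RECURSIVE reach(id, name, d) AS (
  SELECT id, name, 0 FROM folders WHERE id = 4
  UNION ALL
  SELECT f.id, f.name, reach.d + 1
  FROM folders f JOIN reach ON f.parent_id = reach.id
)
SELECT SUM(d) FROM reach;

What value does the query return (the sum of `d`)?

8

Base: id=4 (build) at d 0.
Iteration 1: rows with parent_id in {4} -> backup (id 5, d 1).
Iteration 2: rows with parent_id in {5} -> var (id 8, d 2), home (id 9, d 2).
Iteration 3: rows with parent_id in {8,9} -> alice (id 11, d 3).
Iteration 4: no rows with parent_id in {11}; recursion stops.
SUM(d) = 0 + 1 + 2 + 2 + 3 = 8.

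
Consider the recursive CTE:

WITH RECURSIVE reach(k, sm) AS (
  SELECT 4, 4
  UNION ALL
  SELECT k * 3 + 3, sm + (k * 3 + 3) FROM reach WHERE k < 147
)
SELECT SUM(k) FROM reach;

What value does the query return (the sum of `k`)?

214

Base: k=4, sm=4.
Iteration 1: 4 < 147 holds -> k = 4 * 3 + 3 = 15, sm = 4 + 15 = 19.
Iteration 2: 15 < 147 holds -> k = 15 * 3 + 3 = 48, sm = 19 + 48 = 67.
Iteration 3: 48 < 147 holds -> k = 48 * 3 + 3 = 147, sm = 67 + 147 = 214.
Iteration 4: 147 < 147 fails; recursion stops.
SUM(k) = 4 + 15 + 48 + 147 = 214.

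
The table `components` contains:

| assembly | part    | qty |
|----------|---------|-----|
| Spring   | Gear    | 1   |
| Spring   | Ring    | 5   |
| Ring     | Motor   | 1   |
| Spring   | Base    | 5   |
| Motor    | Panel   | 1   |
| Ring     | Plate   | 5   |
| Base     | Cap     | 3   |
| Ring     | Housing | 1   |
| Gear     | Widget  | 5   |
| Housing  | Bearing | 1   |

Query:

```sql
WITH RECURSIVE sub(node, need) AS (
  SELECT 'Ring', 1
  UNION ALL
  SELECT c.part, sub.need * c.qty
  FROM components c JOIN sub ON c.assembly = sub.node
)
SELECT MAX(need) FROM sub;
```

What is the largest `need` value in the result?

Base: (Ring, need=1).
Iteration 1: components of {Ring} -> Housing = 1*1 = 1, Motor = 1*1 = 1, Plate = 1*5 = 5.
Iteration 2: components of {Housing,Motor,Plate} -> Bearing = 1*1 = 1, Panel = 1*1 = 1.
Iteration 3: no further components; recursion stops.
need values: 1, 1, 5, 1, 1, 1; the maximum is 5.

5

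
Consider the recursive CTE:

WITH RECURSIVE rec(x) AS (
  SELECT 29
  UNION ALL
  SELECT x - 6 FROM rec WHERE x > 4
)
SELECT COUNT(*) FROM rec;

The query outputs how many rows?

6

Base: x=29.
Iteration 1: 29 > 4 holds -> x = 29 - 6 = 23.
Iteration 2: 23 > 4 holds -> x = 23 - 6 = 17.
Iteration 3: 17 > 4 holds -> x = 17 - 6 = 11.
Iteration 4: 11 > 4 holds -> x = 11 - 6 = 5.
Iteration 5: 5 > 4 holds -> x = 5 - 6 = -1.
Iteration 6: -1 > 4 fails; recursion stops.
Total rows emitted: 6.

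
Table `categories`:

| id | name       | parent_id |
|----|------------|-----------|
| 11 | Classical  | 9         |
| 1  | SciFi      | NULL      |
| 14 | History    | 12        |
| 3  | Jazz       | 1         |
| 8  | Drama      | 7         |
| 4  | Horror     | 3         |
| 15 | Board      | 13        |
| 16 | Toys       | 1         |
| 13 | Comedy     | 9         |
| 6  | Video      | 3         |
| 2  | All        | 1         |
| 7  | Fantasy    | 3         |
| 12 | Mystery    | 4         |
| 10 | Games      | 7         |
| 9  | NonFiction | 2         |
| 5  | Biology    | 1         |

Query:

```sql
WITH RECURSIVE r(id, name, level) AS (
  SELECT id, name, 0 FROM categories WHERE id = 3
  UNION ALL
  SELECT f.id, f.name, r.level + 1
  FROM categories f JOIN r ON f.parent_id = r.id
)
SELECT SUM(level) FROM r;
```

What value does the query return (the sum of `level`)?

Base: id=3 (Jazz) at level 0.
Iteration 1: rows with parent_id in {3} -> Horror (id 4, level 1), Video (id 6, level 1), Fantasy (id 7, level 1).
Iteration 2: rows with parent_id in {4,6,7} -> Drama (id 8, level 2), Games (id 10, level 2), Mystery (id 12, level 2).
Iteration 3: rows with parent_id in {8,10,12} -> History (id 14, level 3).
Iteration 4: no rows with parent_id in {14}; recursion stops.
SUM(level) = 0 + 1 + 1 + 1 + 2 + 2 + 2 + 3 = 12.

12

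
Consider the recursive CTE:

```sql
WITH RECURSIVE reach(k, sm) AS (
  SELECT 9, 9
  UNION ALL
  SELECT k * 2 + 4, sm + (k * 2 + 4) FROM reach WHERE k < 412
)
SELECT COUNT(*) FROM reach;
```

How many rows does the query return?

Base: k=9, sm=9.
Iteration 1: 9 < 412 holds -> k = 9 * 2 + 4 = 22, sm = 9 + 22 = 31.
Iteration 2: 22 < 412 holds -> k = 22 * 2 + 4 = 48, sm = 31 + 48 = 79.
Iteration 3: 48 < 412 holds -> k = 48 * 2 + 4 = 100, sm = 79 + 100 = 179.
Iteration 4: 100 < 412 holds -> k = 100 * 2 + 4 = 204, sm = 179 + 204 = 383.
Iteration 5: 204 < 412 holds -> k = 204 * 2 + 4 = 412, sm = 383 + 412 = 795.
Iteration 6: 412 < 412 fails; recursion stops.
Total rows emitted: 6.

6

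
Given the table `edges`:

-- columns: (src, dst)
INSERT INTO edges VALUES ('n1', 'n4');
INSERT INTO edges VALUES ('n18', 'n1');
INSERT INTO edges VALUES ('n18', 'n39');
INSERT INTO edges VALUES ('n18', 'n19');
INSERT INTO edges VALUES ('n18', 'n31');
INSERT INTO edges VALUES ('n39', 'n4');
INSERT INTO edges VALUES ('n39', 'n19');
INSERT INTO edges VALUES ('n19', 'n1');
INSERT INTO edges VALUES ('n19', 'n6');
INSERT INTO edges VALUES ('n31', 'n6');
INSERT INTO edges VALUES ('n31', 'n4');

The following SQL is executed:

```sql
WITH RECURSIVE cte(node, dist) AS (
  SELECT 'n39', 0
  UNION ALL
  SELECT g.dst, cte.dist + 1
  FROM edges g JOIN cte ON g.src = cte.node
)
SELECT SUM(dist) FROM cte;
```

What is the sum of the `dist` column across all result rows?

Base: (n39, dist=0).
Iteration 1: edges from {n39} -> (n19, dist=1), (n4, dist=1).
Iteration 2: edges from {n19,n4} -> (n1, dist=2), (n6, dist=2).
Iteration 3: edges from {n1,n6} -> (n4, dist=3).
Iteration 4: no outgoing edges from {n4}; recursion stops.
SUM(dist) = 0 + 1 + 1 + 2 + 2 + 3 = 9.

9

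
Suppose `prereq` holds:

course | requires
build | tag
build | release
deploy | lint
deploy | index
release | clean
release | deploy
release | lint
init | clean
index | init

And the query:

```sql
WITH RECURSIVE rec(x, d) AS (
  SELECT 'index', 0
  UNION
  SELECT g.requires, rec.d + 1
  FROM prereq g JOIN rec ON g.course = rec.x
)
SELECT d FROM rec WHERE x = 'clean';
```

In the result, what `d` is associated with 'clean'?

Base: (index, d=0).
Iteration 1: edges from {index} -> (init, d=1).
Iteration 2: edges from {init} -> (clean, d=2).
Iteration 3: no outgoing edges from {clean}; recursion stops.

2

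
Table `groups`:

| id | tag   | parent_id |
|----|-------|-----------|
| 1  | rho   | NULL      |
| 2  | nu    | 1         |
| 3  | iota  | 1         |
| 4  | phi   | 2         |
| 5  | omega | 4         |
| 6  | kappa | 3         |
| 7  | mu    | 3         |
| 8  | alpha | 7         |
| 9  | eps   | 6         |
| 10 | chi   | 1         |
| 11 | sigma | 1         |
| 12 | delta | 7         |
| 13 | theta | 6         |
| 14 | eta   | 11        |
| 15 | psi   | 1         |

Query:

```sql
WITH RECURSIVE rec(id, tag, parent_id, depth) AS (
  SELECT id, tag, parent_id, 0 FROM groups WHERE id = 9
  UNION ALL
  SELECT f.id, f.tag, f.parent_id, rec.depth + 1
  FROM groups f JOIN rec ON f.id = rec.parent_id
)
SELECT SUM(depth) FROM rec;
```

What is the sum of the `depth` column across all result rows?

Base: id=9 (eps), parent_id=6, depth 0.
Iteration 1: join on id=6 -> kappa (id 6, parent_id=3, depth 1).
Iteration 2: join on id=3 -> iota (id 3, parent_id=1, depth 2).
Iteration 3: join on id=1 -> rho (id 1, parent_id=NULL, depth 3).
Iteration 4: parent_id is NULL; no match; recursion stops.
SUM(depth) = 0 + 1 + 2 + 3 = 6.

6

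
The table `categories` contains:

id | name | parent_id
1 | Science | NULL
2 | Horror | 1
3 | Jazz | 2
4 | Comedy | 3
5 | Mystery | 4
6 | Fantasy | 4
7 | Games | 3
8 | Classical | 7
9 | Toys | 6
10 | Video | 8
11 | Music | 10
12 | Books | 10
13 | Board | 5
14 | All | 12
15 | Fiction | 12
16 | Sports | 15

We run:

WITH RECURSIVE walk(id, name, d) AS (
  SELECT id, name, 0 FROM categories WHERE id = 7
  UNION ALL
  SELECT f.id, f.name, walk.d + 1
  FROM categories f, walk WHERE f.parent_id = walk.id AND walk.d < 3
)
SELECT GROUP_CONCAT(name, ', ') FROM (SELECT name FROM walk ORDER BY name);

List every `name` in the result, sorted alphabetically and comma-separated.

Books, Classical, Games, Music, Video

Base: id=7 (Games) at d 0.
Iteration 1: rows with parent_id in {7} -> Classical (id 8, d 1).
Iteration 2: rows with parent_id in {8} -> Video (id 10, d 2).
Iteration 3: rows with parent_id in {10} -> Music (id 11, d 3), Books (id 12, d 3).
Iteration 4: d < 3 fails for all current rows; recursion stops.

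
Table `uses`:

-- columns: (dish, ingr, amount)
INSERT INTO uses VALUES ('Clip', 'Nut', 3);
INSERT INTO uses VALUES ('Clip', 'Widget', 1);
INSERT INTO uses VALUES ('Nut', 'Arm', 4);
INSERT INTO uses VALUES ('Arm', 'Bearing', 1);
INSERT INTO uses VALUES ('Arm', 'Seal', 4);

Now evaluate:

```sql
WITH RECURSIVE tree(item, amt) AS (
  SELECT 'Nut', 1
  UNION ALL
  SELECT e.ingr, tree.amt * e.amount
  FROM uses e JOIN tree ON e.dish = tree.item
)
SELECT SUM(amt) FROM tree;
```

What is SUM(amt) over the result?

Base: (Nut, amt=1).
Iteration 1: components of {Nut} -> Arm = 1*4 = 4.
Iteration 2: components of {Arm} -> Bearing = 4*1 = 4, Seal = 4*4 = 16.
Iteration 3: no further components; recursion stops.
SUM(amt) = 1 + 4 + 4 + 16 = 25.

25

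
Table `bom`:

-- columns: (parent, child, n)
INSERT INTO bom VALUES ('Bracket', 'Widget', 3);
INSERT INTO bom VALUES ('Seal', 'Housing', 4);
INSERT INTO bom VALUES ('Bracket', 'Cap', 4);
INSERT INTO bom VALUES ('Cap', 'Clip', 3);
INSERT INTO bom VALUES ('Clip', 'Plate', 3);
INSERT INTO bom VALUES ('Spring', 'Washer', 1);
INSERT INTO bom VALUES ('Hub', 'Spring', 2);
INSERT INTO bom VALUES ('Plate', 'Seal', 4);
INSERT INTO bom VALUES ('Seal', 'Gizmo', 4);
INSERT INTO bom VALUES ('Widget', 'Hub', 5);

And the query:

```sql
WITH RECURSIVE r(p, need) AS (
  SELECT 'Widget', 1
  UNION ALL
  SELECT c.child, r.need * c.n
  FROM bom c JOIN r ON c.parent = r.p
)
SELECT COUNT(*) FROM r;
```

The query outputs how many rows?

Base: (Widget, need=1).
Iteration 1: components of {Widget} -> Hub = 1*5 = 5.
Iteration 2: components of {Hub} -> Spring = 5*2 = 10.
Iteration 3: components of {Spring} -> Washer = 10*1 = 10.
Iteration 4: no further components; recursion stops.
Total rows emitted: 4.

4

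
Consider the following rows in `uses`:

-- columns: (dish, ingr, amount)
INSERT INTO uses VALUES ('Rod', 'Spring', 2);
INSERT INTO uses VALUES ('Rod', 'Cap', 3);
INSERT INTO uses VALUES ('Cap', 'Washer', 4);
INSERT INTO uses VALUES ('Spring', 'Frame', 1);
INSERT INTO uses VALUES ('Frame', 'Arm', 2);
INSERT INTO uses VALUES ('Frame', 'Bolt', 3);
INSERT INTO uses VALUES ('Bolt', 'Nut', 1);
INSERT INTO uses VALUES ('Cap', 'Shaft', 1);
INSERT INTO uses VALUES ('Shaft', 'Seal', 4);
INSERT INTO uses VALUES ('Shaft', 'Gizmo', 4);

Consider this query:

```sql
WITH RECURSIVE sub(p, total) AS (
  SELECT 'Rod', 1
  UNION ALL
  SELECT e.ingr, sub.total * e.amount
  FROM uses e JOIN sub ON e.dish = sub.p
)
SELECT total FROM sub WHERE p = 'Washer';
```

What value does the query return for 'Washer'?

12

Base: (Rod, total=1).
Iteration 1: components of {Rod} -> Cap = 1*3 = 3, Spring = 1*2 = 2.
Iteration 2: components of {Cap,Spring} -> Frame = 2*1 = 2, Shaft = 3*1 = 3, Washer = 3*4 = 12.
Iteration 3: components of {Frame,Shaft,Washer} -> Arm = 2*2 = 4, Bolt = 2*3 = 6, Gizmo = 3*4 = 12, Seal = 3*4 = 12.
Iteration 4: components of {Arm,Bolt,Gizmo,Seal} -> Nut = 6*1 = 6.
Iteration 5: no further components; recursion stops.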